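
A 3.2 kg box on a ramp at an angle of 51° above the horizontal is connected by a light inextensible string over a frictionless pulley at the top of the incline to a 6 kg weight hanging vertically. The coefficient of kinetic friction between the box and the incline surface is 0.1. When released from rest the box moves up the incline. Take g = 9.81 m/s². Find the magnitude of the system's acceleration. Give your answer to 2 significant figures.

3.5 m/s²

For the box on the incline: the weight component along the slope is m₁g sin 51° = 3.2 × 9.81 × 0.7771 = 24.395 N and the normal force is N = m₁g cos 51° = 19.756 N.
Kinetic friction opposes the box's motion up the incline: f = μN = 0.1 × 19.756 = 1.976 N acting down the slope.
Newton's second law for the box (up-slope positive): T − 24.395 − 1.976 = 3.2 a. For the hanging weight (downward positive): 6 × 9.81 − T = 6 a.
Adding the two equations eliminates T: 32.489 = 9.2 a, so a = 3.5314 m/s².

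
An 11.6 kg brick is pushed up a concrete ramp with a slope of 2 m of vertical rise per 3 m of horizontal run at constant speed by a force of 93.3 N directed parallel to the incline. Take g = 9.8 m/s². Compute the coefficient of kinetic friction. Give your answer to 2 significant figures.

0.32

At constant speed ΣF = 0 along the incline. The applied 93.3 N acts up the slope; the weight component mg sin 33.69° = 63.058 N and kinetic friction μN both act down the slope.
So 93.3 = 63.058 + μ × 94.587, giving μ = (93.3 − 63.058) / 94.587 = 0.3197.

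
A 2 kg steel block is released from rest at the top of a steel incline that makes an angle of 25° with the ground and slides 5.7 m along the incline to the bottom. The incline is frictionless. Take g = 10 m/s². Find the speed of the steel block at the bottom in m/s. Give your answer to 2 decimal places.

6.94 m/s

The weight component along the incline is mg sin 25° = 8.452 N and the normal force is N = mg cos 25° = 18.126 N.
With no friction, a = g sin 25° = 4.2262 m/s².
Starting from rest over a distance of 5.7 m, v² = 2aL = 2 × 4.2262 × 5.7 = 48.1787, so v = 6.9411 m/s.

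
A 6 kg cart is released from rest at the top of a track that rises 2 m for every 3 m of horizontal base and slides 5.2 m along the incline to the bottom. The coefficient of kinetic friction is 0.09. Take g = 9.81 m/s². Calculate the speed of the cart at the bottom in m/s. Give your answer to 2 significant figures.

7.0 m/s

The weight component along the incline is mg sin 33.69° = 32.650 N and the normal force is N = mg cos 33.69° = 48.974 N.
Friction up the slope is f = μN = 0.09 × 48.974 = 4.408 N, so the net downslope force is 32.650 − 4.408 = 28.242 N and a = 28.242 / 6 = 4.7070 m/s².
Starting from rest over a distance of 5.2 m, v² = 2aL = 2 × 4.7070 × 5.2 = 48.9528, so v = 6.9966 m/s.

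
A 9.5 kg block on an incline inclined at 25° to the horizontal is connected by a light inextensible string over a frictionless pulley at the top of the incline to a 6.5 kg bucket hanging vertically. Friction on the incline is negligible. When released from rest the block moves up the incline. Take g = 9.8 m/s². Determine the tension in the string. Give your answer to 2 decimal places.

For the block on the incline: the weight component along the slope is m₁g sin 25° = 9.5 × 9.8 × 0.4226 = 39.344 N and the normal force is N = m₁g cos 25° = 84.377 N.
Newton's second law for the block (up-slope positive): T − 39.344 = 9.5 a. For the hanging bucket (downward positive): 6.5 × 9.8 − T = 6.5 a.
Adding the two equations eliminates T: 24.356 = 16 a, so a = 1.5223 m/s².
Then from the hanging bucket's equation, T = 6.5 × (9.8 − 1.5223) = 53.805 N.

53.81 N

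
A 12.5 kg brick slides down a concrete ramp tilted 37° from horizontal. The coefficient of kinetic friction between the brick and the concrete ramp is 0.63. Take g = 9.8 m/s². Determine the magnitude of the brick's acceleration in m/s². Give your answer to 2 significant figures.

Resolving the weight along the incline: the component pulling the brick down the slope is mg sin 37° = 12.5 × 9.8 × 0.6018 = 73.721 N, and the normal force is N = mg cos 37° = 12.5 × 9.8 × 0.7986 = 97.829 N.
Kinetic friction acts up the slope with magnitude f = μN = 0.63 × 97.829 = 61.632 N.
Net force along the incline is 73.721 − 61.632 = 12.089 N, so a = 12.089 / 12.5 = 0.9671 m/s².

0.97 m/s²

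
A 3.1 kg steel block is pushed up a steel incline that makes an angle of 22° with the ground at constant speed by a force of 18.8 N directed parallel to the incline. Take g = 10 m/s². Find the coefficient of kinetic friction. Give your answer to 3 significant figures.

At constant speed ΣF = 0 along the incline. The applied 18.8 N acts up the slope; the weight component mg sin 22° = 11.613 N and kinetic friction μN both act down the slope.
So 18.8 = 11.613 + μ × 28.743, giving μ = (18.8 − 11.613) / 28.743 = 0.2500.

0.250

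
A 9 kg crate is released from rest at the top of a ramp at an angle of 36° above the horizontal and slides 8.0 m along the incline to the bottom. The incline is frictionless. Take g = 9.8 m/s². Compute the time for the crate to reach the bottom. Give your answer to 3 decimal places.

The weight component along the incline is mg sin 36° = 51.843 N and the normal force is N = mg cos 36° = 71.355 N.
With no friction, a = g sin 36° = 5.7603 m/s².
Starting from rest, L = ½at², so t = √(2L/a) = √(2 × 8.0 / 5.7603) = 1.6666 s.

1.667 s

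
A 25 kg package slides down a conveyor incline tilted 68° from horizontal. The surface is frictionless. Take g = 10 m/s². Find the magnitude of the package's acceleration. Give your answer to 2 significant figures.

9.3 m/s²

Resolving the weight along the incline: the component pulling the package down the slope is mg sin 68° = 25 × 10 × 0.9272 = 231.800 N, and the normal force is N = mg cos 68° = 25 × 10 × 0.3746 = 93.650 N.
With no friction the net force along the incline is 231.800 N, so a = g sin 68° = 231.800 / 25 = 9.2720 m/s².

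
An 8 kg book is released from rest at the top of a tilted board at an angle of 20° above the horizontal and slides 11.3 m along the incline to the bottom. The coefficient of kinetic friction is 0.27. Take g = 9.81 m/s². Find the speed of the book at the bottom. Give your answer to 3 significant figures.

4.42 m/s

The weight component along the incline is mg sin 20° = 26.842 N and the normal force is N = mg cos 20° = 73.747 N.
Friction up the slope is f = μN = 0.27 × 73.747 = 19.912 N, so the net downslope force is 26.842 − 19.912 = 6.930 N and a = 6.930 / 8 = 0.8662 m/s².
Starting from rest over a distance of 11.3 m, v² = 2aL = 2 × 0.8662 × 11.3 = 19.5761, so v = 4.4245 m/s.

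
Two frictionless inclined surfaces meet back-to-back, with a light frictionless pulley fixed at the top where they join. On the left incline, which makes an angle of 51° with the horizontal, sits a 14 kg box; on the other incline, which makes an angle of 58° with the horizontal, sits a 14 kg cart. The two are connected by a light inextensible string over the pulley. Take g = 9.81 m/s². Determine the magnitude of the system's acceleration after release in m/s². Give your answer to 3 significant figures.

Resolve each weight along its own incline: the 14 kg mass has component 14 × 9.81 × sin 51° = 106.733 N down its slope, and the 14 kg mass has 14 × 9.81 × sin 58° = 116.471 N down its slope.
The 14 kg side's 116.471 N exceeds the other side's 106.733 N, so that mass slides down and the 14 kg mass slides up. Taking that direction as positive, Newton's second law for the whole system gives 116.471 − 106.733 = (14 + 14) a, so a = 9.738 / 28 = 0.3478 m/s².

0.348 m/s²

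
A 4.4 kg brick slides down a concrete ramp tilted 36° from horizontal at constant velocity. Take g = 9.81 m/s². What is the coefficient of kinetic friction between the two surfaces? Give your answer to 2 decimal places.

0.73

At constant velocity the net force along the incline is zero: mg sin 36° = μ mg cos 36°.
So μ = tan 36° = 0.5878 / 0.8090 = 0.7266.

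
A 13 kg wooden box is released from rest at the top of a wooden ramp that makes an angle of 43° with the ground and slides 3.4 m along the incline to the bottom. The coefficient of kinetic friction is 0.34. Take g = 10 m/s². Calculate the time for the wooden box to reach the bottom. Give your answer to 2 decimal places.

The weight component along the incline is mg sin 43° = 88.660 N and the normal force is N = mg cos 43° = 95.076 N.
Friction up the slope is f = μN = 0.34 × 95.076 = 32.326 N, so the net downslope force is 88.660 − 32.326 = 56.334 N and a = 56.334 / 13 = 4.3334 m/s².
Starting from rest, L = ½at², so t = √(2L/a) = √(2 × 3.4 / 4.3334) = 1.2527 s.

1.25 s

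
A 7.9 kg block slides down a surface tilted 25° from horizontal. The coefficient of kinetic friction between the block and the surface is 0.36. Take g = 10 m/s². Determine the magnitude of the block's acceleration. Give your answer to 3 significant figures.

Resolving the weight along the incline: the component pulling the block down the slope is mg sin 25° = 7.9 × 10 × 0.4226 = 33.385 N, and the normal force is N = mg cos 25° = 7.9 × 10 × 0.9063 = 71.598 N.
Kinetic friction acts up the slope with magnitude f = μN = 0.36 × 71.598 = 25.775 N.
Net force along the incline is 33.385 − 25.775 = 7.610 N, so a = 7.610 / 7.9 = 0.9633 m/s².

0.963 m/s²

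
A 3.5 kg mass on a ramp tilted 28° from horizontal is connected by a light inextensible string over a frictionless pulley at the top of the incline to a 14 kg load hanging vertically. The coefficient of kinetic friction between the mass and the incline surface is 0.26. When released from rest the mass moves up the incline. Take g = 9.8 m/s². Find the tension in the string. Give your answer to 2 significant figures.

For the mass on the incline: the weight component along the slope is m₁g sin 28° = 3.5 × 9.8 × 0.4695 = 16.104 N and the normal force is N = m₁g cos 28° = 30.285 N.
Kinetic friction opposes the mass's motion up the incline: f = μN = 0.26 × 30.285 = 7.874 N acting down the slope.
Newton's second law for the mass (up-slope positive): T − 16.104 − 7.874 = 3.5 a. For the hanging load (downward positive): 14 × 9.8 − T = 14 a.
Adding the two equations eliminates T: 113.222 = 17.5 a, so a = 6.4698 m/s².
Then from the hanging load's equation, T = 14 × (9.8 − 6.4698) = 46.623 N.

47 N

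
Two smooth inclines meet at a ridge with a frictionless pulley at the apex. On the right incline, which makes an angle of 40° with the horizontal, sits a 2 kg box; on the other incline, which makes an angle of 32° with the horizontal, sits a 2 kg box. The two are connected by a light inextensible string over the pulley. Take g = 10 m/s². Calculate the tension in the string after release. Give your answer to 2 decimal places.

11.73 N

Resolve each weight along its own incline: the 2 kg mass has component 2 × 10 × sin 40° = 12.856 N down its slope, and the 2 kg mass has 2 × 10 × sin 32° = 10.598 N down its slope.
The 2 kg side's 12.856 N exceeds the other side's 10.598 N, so that mass slides down and the 2 kg mass slides up. Taking that direction as positive, Newton's second law for the whole system gives 12.856 − 10.598 = (2 + 2) a, so a = 2.258 / 4 = 0.5645 m/s².
For the 2 kg mass (up-slope positive): T − 10.598 = 2 × 0.5645, so T = 11.727 N.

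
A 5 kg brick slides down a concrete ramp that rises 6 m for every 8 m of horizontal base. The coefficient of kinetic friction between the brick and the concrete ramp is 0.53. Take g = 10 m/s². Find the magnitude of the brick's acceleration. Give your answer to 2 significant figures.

Resolving the weight along the incline: the component pulling the brick down the slope is mg sin 36.87° = 5 × 10 × 0.6000 = 30.000 N, and the normal force is N = mg cos 36.87° = 5 × 10 × 0.8000 = 40.000 N.
Kinetic friction acts up the slope with magnitude f = μN = 0.53 × 40.000 = 21.200 N.
Net force along the incline is 30.000 − 21.200 = 8.800 N, so a = 8.800 / 5 = 1.7600 m/s².

1.8 m/s²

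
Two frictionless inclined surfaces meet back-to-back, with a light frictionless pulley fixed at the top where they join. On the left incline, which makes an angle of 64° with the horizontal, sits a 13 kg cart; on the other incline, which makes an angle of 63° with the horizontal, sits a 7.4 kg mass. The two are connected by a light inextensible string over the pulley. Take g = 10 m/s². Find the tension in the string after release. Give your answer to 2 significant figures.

Resolve each weight along its own incline: the 13 kg mass has component 13 × 10 × sin 64° = 116.843 N down its slope, and the 7.4 kg mass has 7.4 × 10 × sin 63° = 65.934 N down its slope.
The 13 kg side's 116.843 N exceeds the other side's 65.934 N, so that mass slides down and the 7.4 kg mass slides up. Taking that direction as positive, Newton's second law for the whole system gives 116.843 − 65.934 = (13 + 7.4) a, so a = 50.909 / 20.4 = 2.4955 m/s².
For the 7.4 kg mass (up-slope positive): T − 65.934 = 7.4 × 2.4955, so T = 84.401 N.

84 N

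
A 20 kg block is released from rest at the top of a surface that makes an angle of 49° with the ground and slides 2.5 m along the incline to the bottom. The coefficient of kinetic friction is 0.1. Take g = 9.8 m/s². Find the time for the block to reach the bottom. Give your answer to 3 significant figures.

0.860 s

The weight component along the incline is mg sin 49° = 147.923 N and the normal force is N = mg cos 49° = 128.588 N.
Friction up the slope is f = μN = 0.1 × 128.588 = 12.859 N, so the net downslope force is 147.923 − 12.859 = 135.064 N and a = 135.064 / 20 = 6.7532 m/s².
Starting from rest, L = ½at², so t = √(2L/a) = √(2 × 2.5 / 6.7532) = 0.8605 s.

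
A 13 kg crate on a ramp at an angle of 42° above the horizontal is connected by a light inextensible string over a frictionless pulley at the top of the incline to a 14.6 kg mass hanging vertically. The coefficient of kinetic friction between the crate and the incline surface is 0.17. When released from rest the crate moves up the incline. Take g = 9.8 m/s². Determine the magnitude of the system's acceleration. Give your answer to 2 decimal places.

1.51 m/s²

For the crate on the incline: the weight component along the slope is m₁g sin 42° = 13 × 9.8 × 0.6691 = 85.243 N and the normal force is N = m₁g cos 42° = 94.677 N.
Kinetic friction opposes the crate's motion up the incline: f = μN = 0.17 × 94.677 = 16.095 N acting down the slope.
Newton's second law for the crate (up-slope positive): T − 85.243 − 16.095 = 13 a. For the hanging mass (downward positive): 14.6 × 9.8 − T = 14.6 a.
Adding the two equations eliminates T: 41.742 = 27.6 a, so a = 1.5124 m/s².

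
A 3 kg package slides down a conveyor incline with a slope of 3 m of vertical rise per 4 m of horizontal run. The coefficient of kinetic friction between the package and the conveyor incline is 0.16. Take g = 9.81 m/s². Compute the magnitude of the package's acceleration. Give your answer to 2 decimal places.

Resolving the weight along the incline: the component pulling the package down the slope is mg sin 36.87° = 3 × 9.81 × 0.6000 = 17.658 N, and the normal force is N = mg cos 36.87° = 3 × 9.81 × 0.8000 = 23.544 N.
Kinetic friction acts up the slope with magnitude f = μN = 0.16 × 23.544 = 3.767 N.
Net force along the incline is 17.658 − 3.767 = 13.891 N, so a = 13.891 / 3 = 4.6303 m/s².

4.63 m/s²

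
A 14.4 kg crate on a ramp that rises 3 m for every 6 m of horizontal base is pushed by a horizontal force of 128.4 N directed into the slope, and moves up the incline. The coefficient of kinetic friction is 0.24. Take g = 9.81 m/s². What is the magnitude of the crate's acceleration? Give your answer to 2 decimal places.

The horizontal push has components F cos 26.57° = 128.4 × 0.8944 = 114.841 N up the incline and F sin 26.57° = 128.4 × 0.4472 = 57.420 N pressing into the surface.
The normal force is therefore N = mg cos 26.57° + F sin 26.57° = 126.347 + 57.420 = 183.767 N, and kinetic friction down the slope is μN = 0.24 × 183.767 = 44.104 N.
Along the incline: F cos 26.57° − mg sin 26.57° − μN = ma, so 114.841 − 63.173 − 44.104 = 14.4 a, giving a = 0.5253 m/s².

0.53 m/s²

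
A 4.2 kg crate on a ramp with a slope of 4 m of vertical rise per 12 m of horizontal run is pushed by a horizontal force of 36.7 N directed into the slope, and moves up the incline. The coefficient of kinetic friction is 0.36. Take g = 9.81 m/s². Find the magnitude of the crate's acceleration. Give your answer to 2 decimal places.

0.84 m/s²

The horizontal push has components F cos 18.43° = 36.7 × 0.9487 = 34.817 N up the incline and F sin 18.43° = 36.7 × 0.3162 = 11.605 N pressing into the surface.
The normal force is therefore N = mg cos 18.43° + F sin 18.43° = 39.088 + 11.605 = 50.693 N, and kinetic friction down the slope is μN = 0.36 × 50.693 = 18.249 N.
Along the incline: F cos 18.43° − mg sin 18.43° − μN = ma, so 34.817 − 13.028 − 18.249 = 4.2 a, giving a = 0.8429 m/s².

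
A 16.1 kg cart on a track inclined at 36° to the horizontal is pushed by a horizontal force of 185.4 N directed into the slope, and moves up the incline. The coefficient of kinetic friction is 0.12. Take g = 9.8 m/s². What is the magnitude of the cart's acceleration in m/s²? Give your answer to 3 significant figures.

1.79 m/s²

The horizontal push has components F cos 36° = 185.4 × 0.8090 = 149.989 N up the incline and F sin 36° = 185.4 × 0.5878 = 108.978 N pressing into the surface.
The normal force is therefore N = mg cos 36° + F sin 36° = 127.644 + 108.978 = 236.622 N, and kinetic friction down the slope is μN = 0.12 × 236.622 = 28.395 N.
Along the incline: F cos 36° − mg sin 36° − μN = ma, so 149.989 − 92.743 − 28.395 = 16.1 a, giving a = 1.7920 m/s².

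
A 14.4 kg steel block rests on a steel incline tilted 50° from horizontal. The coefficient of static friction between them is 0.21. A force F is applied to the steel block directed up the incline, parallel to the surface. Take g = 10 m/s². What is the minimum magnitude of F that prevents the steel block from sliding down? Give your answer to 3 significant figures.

90.9 N

The normal force is N = mg cos 50° = 92.561 N. With F at its minimum the steel block is on the verge of sliding down, so static friction is at its maximum μ_s N = 0.21 × 92.561 = 19.438 N and acts up the slope.
Equilibrium along the incline: F + μ_s N = mg sin 50°, so F = 110.310 − 19.438 = 90.872 N.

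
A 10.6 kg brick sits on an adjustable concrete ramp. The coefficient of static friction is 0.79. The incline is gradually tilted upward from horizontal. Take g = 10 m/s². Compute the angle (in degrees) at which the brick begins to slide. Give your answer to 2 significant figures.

38°

At the threshold of sliding, static friction is at its maximum μ_s N and exactly balances the weight component along the incline: mg sin θ = μ_s mg cos θ.
Hence tan θ = μ_s = 0.79, so θ = arctan(0.79) = 38.3087°.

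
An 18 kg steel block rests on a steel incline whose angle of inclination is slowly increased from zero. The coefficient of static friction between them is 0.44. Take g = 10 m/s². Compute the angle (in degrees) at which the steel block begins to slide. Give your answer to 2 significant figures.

24°

At the threshold of sliding, static friction is at its maximum μ_s N and exactly balances the weight component along the incline: mg sin θ = μ_s mg cos θ.
Hence tan θ = μ_s = 0.44, so θ = arctan(0.44) = 23.7495°.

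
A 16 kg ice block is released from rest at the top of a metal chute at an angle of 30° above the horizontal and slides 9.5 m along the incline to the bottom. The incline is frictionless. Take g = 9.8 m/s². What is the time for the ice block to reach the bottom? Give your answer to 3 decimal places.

The weight component along the incline is mg sin 30° = 78.400 N and the normal force is N = mg cos 30° = 135.793 N.
With no friction, a = g sin 30° = 4.9000 m/s².
Starting from rest, L = ½at², so t = √(2L/a) = √(2 × 9.5 / 4.9000) = 1.9691 s.

1.969 s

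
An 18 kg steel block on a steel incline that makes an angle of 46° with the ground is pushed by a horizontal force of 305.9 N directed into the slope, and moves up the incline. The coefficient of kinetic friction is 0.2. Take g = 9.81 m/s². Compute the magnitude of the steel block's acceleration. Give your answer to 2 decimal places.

The horizontal push has components F cos 46° = 305.9 × 0.6947 = 212.509 N up the incline and F sin 46° = 305.9 × 0.7193 = 220.034 N pressing into the surface.
The normal force is therefore N = mg cos 46° + F sin 46° = 122.670 + 220.034 = 342.704 N, and kinetic friction down the slope is μN = 0.2 × 342.704 = 68.541 N.
Along the incline: F cos 46° − mg sin 46° − μN = ma, so 212.509 − 127.014 − 68.541 = 18 a, giving a = 0.9419 m/s².

0.94 m/s²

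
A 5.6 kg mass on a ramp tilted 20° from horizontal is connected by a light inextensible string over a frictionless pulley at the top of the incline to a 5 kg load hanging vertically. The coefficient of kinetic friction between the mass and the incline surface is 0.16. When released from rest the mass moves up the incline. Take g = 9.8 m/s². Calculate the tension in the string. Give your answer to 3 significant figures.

38.6 N

For the mass on the incline: the weight component along the slope is m₁g sin 20° = 5.6 × 9.8 × 0.3420 = 18.769 N and the normal force is N = m₁g cos 20° = 51.570 N.
Kinetic friction opposes the mass's motion up the incline: f = μN = 0.16 × 51.570 = 8.251 N acting down the slope.
Newton's second law for the mass (up-slope positive): T − 18.769 − 8.251 = 5.6 a. For the hanging load (downward positive): 5 × 9.8 − T = 5 a.
Adding the two equations eliminates T: 21.980 = 10.6 a, so a = 2.0736 m/s².
Then from the hanging load's equation, T = 5 × (9.8 − 2.0736) = 38.632 N.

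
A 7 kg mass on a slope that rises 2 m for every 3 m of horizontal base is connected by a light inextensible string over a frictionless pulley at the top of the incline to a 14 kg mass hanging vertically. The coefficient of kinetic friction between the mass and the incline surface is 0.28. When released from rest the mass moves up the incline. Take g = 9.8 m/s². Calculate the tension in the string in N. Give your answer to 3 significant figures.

For the mass on the incline: the weight component along the slope is m₁g sin 33.69° = 7 × 9.8 × 0.5547 = 38.052 N and the normal force is N = m₁g cos 33.69° = 57.079 N.
Kinetic friction opposes the mass's motion up the incline: f = μN = 0.28 × 57.079 = 15.982 N acting down the slope.
Newton's second law for the mass (up-slope positive): T − 38.052 − 15.982 = 7 a. For the hanging mass (downward positive): 14 × 9.8 − T = 14 a.
Adding the two equations eliminates T: 83.166 = 21 a, so a = 3.9603 m/s².
Then from the hanging mass's equation, T = 14 × (9.8 − 3.9603) = 81.756 N.

81.8 N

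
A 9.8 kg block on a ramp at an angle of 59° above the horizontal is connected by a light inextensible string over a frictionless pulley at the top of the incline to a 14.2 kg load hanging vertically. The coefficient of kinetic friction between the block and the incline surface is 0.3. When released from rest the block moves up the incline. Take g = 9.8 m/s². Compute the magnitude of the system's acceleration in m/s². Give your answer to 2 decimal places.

For the block on the incline: the weight component along the slope is m₁g sin 59° = 9.8 × 9.8 × 0.8572 = 82.325 N and the normal force is N = m₁g cos 59° = 49.464 N.
Kinetic friction opposes the block's motion up the incline: f = μN = 0.3 × 49.464 = 14.839 N acting down the slope.
Newton's second law for the block (up-slope positive): T − 82.325 − 14.839 = 9.8 a. For the hanging load (downward positive): 14.2 × 9.8 − T = 14.2 a.
Adding the two equations eliminates T: 41.996 = 24 a, so a = 1.7498 m/s².

1.75 m/s²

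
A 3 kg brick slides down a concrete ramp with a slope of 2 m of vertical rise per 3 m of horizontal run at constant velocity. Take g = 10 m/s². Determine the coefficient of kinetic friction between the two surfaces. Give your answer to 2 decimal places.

At constant velocity the net force along the incline is zero: mg sin 33.69° = μ mg cos 33.69°.
So μ = tan 33.69° = 0.5547 / 0.8321 = 0.6666.

0.67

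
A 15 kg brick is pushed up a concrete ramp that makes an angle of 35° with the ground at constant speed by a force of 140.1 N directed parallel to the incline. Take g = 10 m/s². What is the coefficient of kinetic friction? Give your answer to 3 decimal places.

At constant speed ΣF = 0 along the incline. The applied 140.1 N acts up the slope; the weight component mg sin 35° = 86.036 N and kinetic friction μN both act down the slope.
So 140.1 = 86.036 + μ × 122.873, giving μ = (140.1 − 86.036) / 122.873 = 0.4400.

0.440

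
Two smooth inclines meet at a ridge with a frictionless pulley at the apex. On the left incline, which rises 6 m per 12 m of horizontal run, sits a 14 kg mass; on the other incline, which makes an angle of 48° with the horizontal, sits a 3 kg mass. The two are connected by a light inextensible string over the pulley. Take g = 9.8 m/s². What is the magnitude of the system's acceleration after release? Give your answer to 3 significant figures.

Resolve each weight along its own incline: the 14 kg mass has component 14 × 9.8 × sin 26.57° = 61.358 N down its slope, and the 3 kg mass has 3 × 9.8 × sin 48° = 21.848 N down its slope.
The 14 kg side's 61.358 N exceeds the other side's 21.848 N, so that mass slides down and the 3 kg mass slides up. Taking that direction as positive, Newton's second law for the whole system gives 61.358 − 21.848 = (14 + 3) a, so a = 39.510 / 17 = 2.3241 m/s².

2.32 m/s²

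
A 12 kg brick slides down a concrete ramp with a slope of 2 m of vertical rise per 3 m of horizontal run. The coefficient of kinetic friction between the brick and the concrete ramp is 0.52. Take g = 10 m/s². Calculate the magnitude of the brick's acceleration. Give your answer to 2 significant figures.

1.2 m/s²

Resolving the weight along the incline: the component pulling the brick down the slope is mg sin 33.69° = 12 × 10 × 0.5547 = 66.564 N, and the normal force is N = mg cos 33.69° = 12 × 10 × 0.8321 = 99.852 N.
Kinetic friction acts up the slope with magnitude f = μN = 0.52 × 99.852 = 51.923 N.
Net force along the incline is 66.564 − 51.923 = 14.641 N, so a = 14.641 / 12 = 1.2201 m/s².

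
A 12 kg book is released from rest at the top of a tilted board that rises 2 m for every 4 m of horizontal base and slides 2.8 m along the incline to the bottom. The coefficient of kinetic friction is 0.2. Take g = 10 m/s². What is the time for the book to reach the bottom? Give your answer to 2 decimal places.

The weight component along the incline is mg sin 26.57° = 53.666 N and the normal force is N = mg cos 26.57° = 107.331 N.
Friction up the slope is f = μN = 0.2 × 107.331 = 21.466 N, so the net downslope force is 53.666 − 21.466 = 32.200 N and a = 32.200 / 12 = 2.6833 m/s².
Starting from rest, L = ½at², so t = √(2L/a) = √(2 × 2.8 / 2.6833) = 1.4446 s.

1.44 s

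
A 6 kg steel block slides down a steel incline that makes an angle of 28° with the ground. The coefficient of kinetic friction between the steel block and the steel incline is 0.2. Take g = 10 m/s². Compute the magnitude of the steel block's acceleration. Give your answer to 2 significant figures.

Resolving the weight along the incline: the component pulling the steel block down the slope is mg sin 28° = 6 × 10 × 0.4695 = 28.170 N, and the normal force is N = mg cos 28° = 6 × 10 × 0.8829 = 52.974 N.
Kinetic friction acts up the slope with magnitude f = μN = 0.2 × 52.974 = 10.595 N.
Net force along the incline is 28.170 − 10.595 = 17.575 N, so a = 17.575 / 6 = 2.9292 m/s².

2.9 m/s²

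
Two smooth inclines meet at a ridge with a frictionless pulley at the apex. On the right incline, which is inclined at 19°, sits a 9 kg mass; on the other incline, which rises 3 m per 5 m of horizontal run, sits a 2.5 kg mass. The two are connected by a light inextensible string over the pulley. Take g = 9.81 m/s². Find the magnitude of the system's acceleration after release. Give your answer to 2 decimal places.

Resolve each weight along its own incline: the 9 kg mass has component 9 × 9.81 × sin 19° = 28.744 N down its slope, and the 2.5 kg mass has 2.5 × 9.81 × sin 30.96° = 12.618 N down its slope.
The 9 kg side's 28.744 N exceeds the other side's 12.618 N, so that mass slides down and the 2.5 kg mass slides up. Taking that direction as positive, Newton's second law for the whole system gives 28.744 − 12.618 = (9 + 2.5) a, so a = 16.126 / 11.5 = 1.4023 m/s².

1.40 m/s²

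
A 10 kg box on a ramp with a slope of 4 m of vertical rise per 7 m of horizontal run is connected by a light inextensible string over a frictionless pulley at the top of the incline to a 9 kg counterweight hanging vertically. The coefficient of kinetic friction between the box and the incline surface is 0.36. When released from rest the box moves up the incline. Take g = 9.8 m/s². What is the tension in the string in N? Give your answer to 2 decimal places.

83.96 N

For the box on the incline: the weight component along the slope is m₁g sin 29.74° = 10 × 9.8 × 0.4961 = 48.618 N and the normal force is N = m₁g cos 29.74° = 85.088 N.
Kinetic friction opposes the box's motion up the incline: f = μN = 0.36 × 85.088 = 30.632 N acting down the slope.
Newton's second law for the box (up-slope positive): T − 48.618 − 30.632 = 10 a. For the hanging counterweight (downward positive): 9 × 9.8 − T = 9 a.
Adding the two equations eliminates T: 8.950 = 19 a, so a = 0.4711 m/s².
Then from the hanging counterweight's equation, T = 9 × (9.8 − 0.4711) = 83.960 N.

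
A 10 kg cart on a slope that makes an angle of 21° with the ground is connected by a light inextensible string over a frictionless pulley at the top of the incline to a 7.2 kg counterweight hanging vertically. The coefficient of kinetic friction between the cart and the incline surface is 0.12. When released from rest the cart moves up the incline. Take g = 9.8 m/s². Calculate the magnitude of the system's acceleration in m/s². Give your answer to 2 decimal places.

For the cart on the incline: the weight component along the slope is m₁g sin 21° = 10 × 9.8 × 0.3584 = 35.123 N and the normal force is N = m₁g cos 21° = 91.491 N.
Kinetic friction opposes the cart's motion up the incline: f = μN = 0.12 × 91.491 = 10.979 N acting down the slope.
Newton's second law for the cart (up-slope positive): T − 35.123 − 10.979 = 10 a. For the hanging counterweight (downward positive): 7.2 × 9.8 − T = 7.2 a.
Adding the two equations eliminates T: 24.458 = 17.2 a, so a = 1.4220 m/s².

1.42 m/s²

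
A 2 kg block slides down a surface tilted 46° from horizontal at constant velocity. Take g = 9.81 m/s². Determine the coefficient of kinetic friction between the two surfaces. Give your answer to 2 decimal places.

1.04

At constant velocity the net force along the incline is zero: mg sin 46° = μ mg cos 46°.
So μ = tan 46° = 0.7193 / 0.6947 = 1.0354.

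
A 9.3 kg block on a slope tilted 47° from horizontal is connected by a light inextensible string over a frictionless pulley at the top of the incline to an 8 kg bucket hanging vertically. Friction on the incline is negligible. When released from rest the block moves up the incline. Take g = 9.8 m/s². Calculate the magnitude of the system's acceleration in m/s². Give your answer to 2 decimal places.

For the block on the incline: the weight component along the slope is m₁g sin 47° = 9.3 × 9.8 × 0.7314 = 66.660 N and the normal force is N = m₁g cos 47° = 62.157 N.
Newton's second law for the block (up-slope positive): T − 66.660 = 9.3 a. For the hanging bucket (downward positive): 8 × 9.8 − T = 8 a.
Adding the two equations eliminates T: 11.740 = 17.3 a, so a = 0.6786 m/s².

0.68 m/s²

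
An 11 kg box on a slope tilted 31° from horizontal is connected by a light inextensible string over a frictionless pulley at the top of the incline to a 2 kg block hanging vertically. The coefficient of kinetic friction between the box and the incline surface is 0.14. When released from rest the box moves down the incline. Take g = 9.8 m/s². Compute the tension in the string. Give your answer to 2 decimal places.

23.14 N

For the box on the incline: the weight component along the slope is m₁g sin 31° = 11 × 9.8 × 0.5150 = 55.517 N and the normal force is N = m₁g cos 31° = 92.403 N.
Kinetic friction opposes the box's motion down the incline: f = μN = 0.14 × 92.403 = 12.936 N acting up the slope.
Newton's second law for the box (down-slope positive): 55.517 − 12.936 − T = 11 a. For the hanging block (upward positive): T − 2 × 9.8 = 2 a.
Adding the two equations eliminates T: 22.981 = 13 a, so a = 1.7678 m/s².
Then from the hanging block's equation, T = 2 × (9.8 + 1.7678) = 23.136 N.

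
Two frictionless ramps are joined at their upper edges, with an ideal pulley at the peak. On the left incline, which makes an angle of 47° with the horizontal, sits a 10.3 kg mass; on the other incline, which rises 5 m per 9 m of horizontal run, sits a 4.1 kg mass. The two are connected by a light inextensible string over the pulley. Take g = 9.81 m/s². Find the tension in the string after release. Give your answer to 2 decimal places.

Resolve each weight along its own incline: the 10.3 kg mass has component 10.3 × 9.81 × sin 47° = 73.898 N down its slope, and the 4.1 kg mass has 4.1 × 9.81 × sin 29.05° = 19.533 N down its slope.
The 10.3 kg side's 73.898 N exceeds the other side's 19.533 N, so that mass slides down and the 4.1 kg mass slides up. Taking that direction as positive, Newton's second law for the whole system gives 73.898 − 19.533 = (10.3 + 4.1) a, so a = 54.365 / 14.4 = 3.7753 m/s².
For the 4.1 kg mass (up-slope positive): T − 19.533 = 4.1 × 3.7753, so T = 35.012 N.

35.01 N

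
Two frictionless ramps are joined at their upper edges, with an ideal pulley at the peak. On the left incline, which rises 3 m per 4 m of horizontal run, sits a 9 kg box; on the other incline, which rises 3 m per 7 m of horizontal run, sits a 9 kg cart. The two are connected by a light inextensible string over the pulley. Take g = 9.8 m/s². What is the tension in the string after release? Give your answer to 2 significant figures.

Resolve each weight along its own incline: the 9 kg mass has component 9 × 9.8 × sin 36.87° = 52.920 N down its slope, and the 9 kg mass has 9 × 9.8 × sin 23.20° = 34.744 N down its slope.
The 9 kg side's 52.920 N exceeds the other side's 34.744 N, so that mass slides down and the 9 kg mass slides up. Taking that direction as positive, Newton's second law for the whole system gives 52.920 − 34.744 = (9 + 9) a, so a = 18.176 / 18 = 1.0098 m/s².
For the 9 kg mass (up-slope positive): T − 34.744 = 9 × 1.0098, so T = 43.832 N.

44 N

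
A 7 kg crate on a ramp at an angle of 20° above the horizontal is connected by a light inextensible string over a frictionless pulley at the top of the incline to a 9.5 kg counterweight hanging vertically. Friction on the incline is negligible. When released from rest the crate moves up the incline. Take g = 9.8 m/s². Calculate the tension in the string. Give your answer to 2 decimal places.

53.01 N

For the crate on the incline: the weight component along the slope is m₁g sin 20° = 7 × 9.8 × 0.3420 = 23.461 N and the normal force is N = m₁g cos 20° = 64.463 N.
Newton's second law for the crate (up-slope positive): T − 23.461 = 7 a. For the hanging counterweight (downward positive): 9.5 × 9.8 − T = 9.5 a.
Adding the two equations eliminates T: 69.639 = 16.5 a, so a = 4.2205 m/s².
Then from the hanging counterweight's equation, T = 9.5 × (9.8 − 4.2205) = 53.005 N.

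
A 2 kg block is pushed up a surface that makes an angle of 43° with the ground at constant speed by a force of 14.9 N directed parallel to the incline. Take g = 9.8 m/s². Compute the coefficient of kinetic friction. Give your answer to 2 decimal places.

0.11

At constant speed ΣF = 0 along the incline. The applied 14.9 N acts up the slope; the weight component mg sin 43° = 13.367 N and kinetic friction μN both act down the slope.
So 14.9 = 13.367 + μ × 14.335, giving μ = (14.9 − 13.367) / 14.335 = 0.1069.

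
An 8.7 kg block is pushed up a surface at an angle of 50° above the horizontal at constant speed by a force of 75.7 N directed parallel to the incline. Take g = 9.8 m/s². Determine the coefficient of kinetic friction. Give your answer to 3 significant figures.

0.190

At constant speed ΣF = 0 along the incline. The applied 75.7 N acts up the slope; the weight component mg sin 50° = 65.313 N and kinetic friction μN both act down the slope.
So 75.7 = 65.313 + μ × 54.804, giving μ = (75.7 − 65.313) / 54.804 = 0.1895.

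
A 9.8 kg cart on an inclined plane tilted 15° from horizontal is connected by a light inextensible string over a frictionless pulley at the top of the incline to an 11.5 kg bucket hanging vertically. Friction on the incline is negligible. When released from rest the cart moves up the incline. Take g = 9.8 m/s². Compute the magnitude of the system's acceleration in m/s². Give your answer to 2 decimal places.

4.12 m/s²

For the cart on the incline: the weight component along the slope is m₁g sin 15° = 9.8 × 9.8 × 0.2588 = 24.855 N and the normal force is N = m₁g cos 15° = 92.768 N.
Newton's second law for the cart (up-slope positive): T − 24.855 = 9.8 a. For the hanging bucket (downward positive): 11.5 × 9.8 − T = 11.5 a.
Adding the two equations eliminates T: 87.845 = 21.3 a, so a = 4.1242 m/s².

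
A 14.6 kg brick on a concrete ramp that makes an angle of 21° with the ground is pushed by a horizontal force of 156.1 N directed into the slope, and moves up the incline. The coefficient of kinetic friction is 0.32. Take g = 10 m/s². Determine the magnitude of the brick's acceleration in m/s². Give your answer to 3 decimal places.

The horizontal push has components F cos 21° = 156.1 × 0.9336 = 145.735 N up the incline and F sin 21° = 156.1 × 0.3584 = 55.946 N pressing into the surface.
The normal force is therefore N = mg cos 21° + F sin 21° = 136.306 + 55.946 = 192.252 N, and kinetic friction down the slope is μN = 0.32 × 192.252 = 61.521 N.
Along the incline: F cos 21° − mg sin 21° − μN = ma, so 145.735 − 52.326 − 61.521 = 14.6 a, giving a = 2.1841 m/s².

2.184 m/s²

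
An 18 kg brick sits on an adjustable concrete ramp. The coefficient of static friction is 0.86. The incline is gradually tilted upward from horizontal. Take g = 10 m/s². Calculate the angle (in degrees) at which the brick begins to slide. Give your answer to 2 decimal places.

At the threshold of sliding, static friction is at its maximum μ_s N and exactly balances the weight component along the incline: mg sin θ = μ_s mg cos θ.
Hence tan θ = μ_s = 0.86, so θ = arctan(0.86) = 40.6955°.

40.70°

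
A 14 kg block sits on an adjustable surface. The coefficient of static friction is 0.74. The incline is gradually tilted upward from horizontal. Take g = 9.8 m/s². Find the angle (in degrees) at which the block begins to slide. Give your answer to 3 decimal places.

36.501°

At the threshold of sliding, static friction is at its maximum μ_s N and exactly balances the weight component along the incline: mg sin θ = μ_s mg cos θ.
Hence tan θ = μ_s = 0.74, so θ = arctan(0.74) = 36.5014°.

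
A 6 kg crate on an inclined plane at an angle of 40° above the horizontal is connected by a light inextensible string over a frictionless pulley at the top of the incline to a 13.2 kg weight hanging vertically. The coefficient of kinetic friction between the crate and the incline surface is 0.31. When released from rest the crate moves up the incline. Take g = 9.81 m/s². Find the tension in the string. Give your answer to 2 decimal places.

76.09 N

For the crate on the incline: the weight component along the slope is m₁g sin 40° = 6 × 9.81 × 0.6428 = 37.835 N and the normal force is N = m₁g cos 40° = 45.089 N.
Kinetic friction opposes the crate's motion up the incline: f = μN = 0.31 × 45.089 = 13.978 N acting down the slope.
Newton's second law for the crate (up-slope positive): T − 37.835 − 13.978 = 6 a. For the hanging weight (downward positive): 13.2 × 9.81 − T = 13.2 a.
Adding the two equations eliminates T: 77.679 = 19.2 a, so a = 4.0458 m/s².
Then from the hanging weight's equation, T = 13.2 × (9.81 − 4.0458) = 76.087 N.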